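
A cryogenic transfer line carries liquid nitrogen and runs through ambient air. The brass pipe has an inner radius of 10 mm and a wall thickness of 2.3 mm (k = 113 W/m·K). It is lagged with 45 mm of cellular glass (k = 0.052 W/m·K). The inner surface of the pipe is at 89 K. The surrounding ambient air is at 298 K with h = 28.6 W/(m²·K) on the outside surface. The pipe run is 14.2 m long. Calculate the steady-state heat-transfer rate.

Q ≈ 617 W

Per-layer cylindrical resistances, series-summed:
R_brass pipe wall = ln(12.3/10)/(2π×113×14.2) = 2.053×10^-5 K/W
R_cellular glass = ln(57.3/12.3)/(2π×0.052×14.2) = 0.3317 K/W
R_outer film = 1/(h_o·2πr_oL) = 1/(28.6×2π×0.0573×14.2) = 0.006839 K/W
R_total = 0.3385 K/W
Q = ΔT/R_total = 209/0.3385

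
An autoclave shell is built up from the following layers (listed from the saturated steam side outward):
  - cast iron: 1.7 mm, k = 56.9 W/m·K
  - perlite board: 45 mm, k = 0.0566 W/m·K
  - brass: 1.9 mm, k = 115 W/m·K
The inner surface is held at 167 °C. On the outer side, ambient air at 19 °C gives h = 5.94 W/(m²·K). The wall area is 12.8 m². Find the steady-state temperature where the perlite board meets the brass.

T ≈ 44.9 °C

Thermal resistances in series:
R_cast iron = L/(kA) = 0.0017/(56.9×12.8) = 2.334×10^-6 K/W
R_perlite board = L/(kA) = 0.045/(0.0566×12.8) = 0.06211 K/W
R_brass = L/(kA) = 0.0019/(115×12.8) = 1.291×10^-6 K/W
R_outer film = 1/(h_o·A) = 1/(5.94×12.8) = 0.01315 K/W
R_total = 0.07527 K/W;  Q = ΔT/R_total = 148/0.07527 = 1966 W
T_interface = T_inner − Q·ΣR(inner→interface) = 167 − 1970×0.06212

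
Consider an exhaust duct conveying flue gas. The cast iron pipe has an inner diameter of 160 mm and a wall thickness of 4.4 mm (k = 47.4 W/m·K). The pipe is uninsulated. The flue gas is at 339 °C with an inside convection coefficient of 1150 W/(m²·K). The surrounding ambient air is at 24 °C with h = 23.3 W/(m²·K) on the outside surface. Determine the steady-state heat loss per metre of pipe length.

q′ ≈ 3800 W/m

Cylindrical conduction, so R = ln(r₂/r₁)/(2πkL) per layer, in series:
R_inner film = 1/(h_i·2πr₁L) = 1/(1150×2π×0.08×1) = 0.00173 K/W
R_cast iron pipe wall = ln(84.4/80)/(2π×47.4×1) = 1.798×10^-4 K/W
R_outer film = 1/(h_o·2πr_oL) = 1/(23.3×2π×0.0844×1) = 0.08093 K/W
R_total = 0.08284 K/W
Q = ΔT/R_total = 315/0.08284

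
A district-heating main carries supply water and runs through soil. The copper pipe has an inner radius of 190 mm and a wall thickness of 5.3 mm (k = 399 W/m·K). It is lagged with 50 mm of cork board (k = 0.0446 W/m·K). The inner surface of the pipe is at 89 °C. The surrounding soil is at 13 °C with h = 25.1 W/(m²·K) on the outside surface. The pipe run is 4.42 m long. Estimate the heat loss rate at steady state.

Q ≈ 400 W

Treating each annulus and film as a series resistance:
R_copper pipe wall = ln(195.3/190)/(2π×399×4.42) = 2.483×10^-6 K/W
R_cork board = ln(245.3/195.3)/(2π×0.0446×4.42) = 0.184 K/W
R_outer film = 1/(h_o·2πr_oL) = 1/(25.1×2π×0.2453×4.42) = 0.005848 K/W
R_total = 0.1899 K/W
Q = ΔT/R_total = 76/0.1899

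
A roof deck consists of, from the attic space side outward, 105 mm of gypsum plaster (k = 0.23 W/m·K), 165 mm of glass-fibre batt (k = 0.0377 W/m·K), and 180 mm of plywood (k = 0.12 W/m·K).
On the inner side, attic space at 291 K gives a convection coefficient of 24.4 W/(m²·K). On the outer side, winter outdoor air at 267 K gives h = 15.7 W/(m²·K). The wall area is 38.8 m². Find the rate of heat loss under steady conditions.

Q ≈ 145 W

Treating each layer as a thermal resistance in series:
R_inner film = 1/(h_i·A) = 1/(24.4×38.8) = 0.001056 K/W
R_gypsum plaster = L/(kA) = 0.105/(0.23×38.8) = 0.01177 K/W
R_glass-fibre batt = L/(kA) = 0.165/(0.0377×38.8) = 0.1128 K/W
R_plywood = L/(kA) = 0.18/(0.12×38.8) = 0.03866 K/W
R_outer film = 1/(h_o·A) = 1/(15.7×38.8) = 0.001642 K/W
R_total = 0.1659 K/W
Q = ΔT / R_total = 24 / 0.1659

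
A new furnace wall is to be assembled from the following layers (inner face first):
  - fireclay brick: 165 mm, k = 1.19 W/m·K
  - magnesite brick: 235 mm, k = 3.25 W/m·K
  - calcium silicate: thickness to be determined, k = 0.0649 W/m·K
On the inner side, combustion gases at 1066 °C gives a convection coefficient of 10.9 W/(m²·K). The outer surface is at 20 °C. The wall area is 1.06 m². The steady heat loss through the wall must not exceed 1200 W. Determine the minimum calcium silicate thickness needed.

L ≈ 40.3 mm

Using the resistance-network approach (series):
R_inner film = 1/(h_i·A) = 1/(10.9×1.06) = 0.08655 K/W
R_fireclay brick = L/(kA) = 0.165/(1.19×1.06) = 0.1308 K/W
R_magnesite brick = L/(kA) = 0.235/(3.25×1.06) = 0.06821 K/W
Sum of the known resistances R_other = 0.2856 K/W
Required total resistance R_tot = ΔT/Q_allow = 1046/1200 = 0.8717 K/W
R_calcium silicate = R_tot − R_other = 0.5861 K/W
L = R·k·A = 0.5861×0.0649×1.06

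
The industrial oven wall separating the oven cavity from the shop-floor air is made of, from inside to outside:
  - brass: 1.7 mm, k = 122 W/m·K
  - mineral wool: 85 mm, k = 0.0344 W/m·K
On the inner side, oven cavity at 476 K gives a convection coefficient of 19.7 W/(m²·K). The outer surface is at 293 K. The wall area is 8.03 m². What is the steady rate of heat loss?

Q ≈ 583 W

Model the wall as resistances in series:
R_inner film = 1/(h_i·A) = 1/(19.7×8.03) = 0.006321 K/W
R_brass = L/(kA) = 0.0017/(122×8.03) = 1.735×10^-6 K/W
R_mineral wool = L/(kA) = 0.085/(0.0344×8.03) = 0.3077 K/W
R_total = 0.314 K/W
Q = ΔT / R_total = 183 / 0.314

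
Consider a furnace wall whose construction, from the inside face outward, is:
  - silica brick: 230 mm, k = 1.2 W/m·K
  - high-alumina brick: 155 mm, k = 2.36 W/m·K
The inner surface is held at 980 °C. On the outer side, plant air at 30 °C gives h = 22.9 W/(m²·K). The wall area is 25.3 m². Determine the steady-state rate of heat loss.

Treating each layer as a thermal resistance in series:
R_silica brick = L/(kA) = 0.23/(1.2×25.3) = 0.007576 K/W
R_high-alumina brick = L/(kA) = 0.155/(2.36×25.3) = 0.002596 K/W
R_outer film = 1/(h_o·A) = 1/(22.9×25.3) = 0.001726 K/W
R_total = 0.0119 K/W
Q = ΔT / R_total = 950 / 0.0119

Q ≈ 79800 W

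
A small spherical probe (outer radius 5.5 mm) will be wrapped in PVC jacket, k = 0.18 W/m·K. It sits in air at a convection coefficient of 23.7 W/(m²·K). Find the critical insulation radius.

For a sphere r_cr = 2k/h = 2×0.18/23.7
r_cr = 15.2 mm; since the bare radius (5.5 mm) is below r_cr, adding a thin layer of insulation will *increase* heat loss.

r_cr ≈ 15.2 mm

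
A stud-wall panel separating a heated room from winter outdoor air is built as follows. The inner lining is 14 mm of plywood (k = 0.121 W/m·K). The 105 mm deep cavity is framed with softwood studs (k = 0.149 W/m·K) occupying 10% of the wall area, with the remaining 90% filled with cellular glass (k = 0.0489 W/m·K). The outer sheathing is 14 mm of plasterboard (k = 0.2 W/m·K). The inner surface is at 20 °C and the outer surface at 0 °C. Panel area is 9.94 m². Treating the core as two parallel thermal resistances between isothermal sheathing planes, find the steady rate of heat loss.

Q ≈ 101 W

Sheathing layers in series; stud and cavity paths in parallel between them.
R_inner = 0.014/(0.121×9.94) = 0.01164 K/W
R_stud  = 0.105/(0.149×0.1×9.94) = 0.709 K/W
R_cav   = 0.105/(0.0489×0.9×9.94) = 0.24 K/W
1/R_core = 1/R_stud + 1/R_cav → R_core = 0.1793 K/W
R_outer = 0.014/(0.2×9.94) = 0.007042 K/W
R_total = 0.198 K/W
Q = ΔT/R_total = 20/0.198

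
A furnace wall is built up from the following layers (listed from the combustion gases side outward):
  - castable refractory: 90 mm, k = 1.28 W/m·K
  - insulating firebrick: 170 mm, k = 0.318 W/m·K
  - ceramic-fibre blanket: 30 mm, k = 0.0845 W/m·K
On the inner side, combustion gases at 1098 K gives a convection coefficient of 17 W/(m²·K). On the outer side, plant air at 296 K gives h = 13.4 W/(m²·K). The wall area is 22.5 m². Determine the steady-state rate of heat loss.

Q ≈ 16500 W

Thermal resistances in series:
R_inner film = 1/(h_i·A) = 1/(17×22.5) = 0.002614 K/W
R_castable refractory = L/(kA) = 0.09/(1.28×22.5) = 0.003125 K/W
R_insulating firebrick = L/(kA) = 0.17/(0.318×22.5) = 0.02376 K/W
R_ceramic-fibre blanket = L/(kA) = 0.03/(0.0845×22.5) = 0.01578 K/W
R_outer film = 1/(h_o·A) = 1/(13.4×22.5) = 0.003317 K/W
R_total = 0.04859 K/W
Q = ΔT / R_total = 802 / 0.04859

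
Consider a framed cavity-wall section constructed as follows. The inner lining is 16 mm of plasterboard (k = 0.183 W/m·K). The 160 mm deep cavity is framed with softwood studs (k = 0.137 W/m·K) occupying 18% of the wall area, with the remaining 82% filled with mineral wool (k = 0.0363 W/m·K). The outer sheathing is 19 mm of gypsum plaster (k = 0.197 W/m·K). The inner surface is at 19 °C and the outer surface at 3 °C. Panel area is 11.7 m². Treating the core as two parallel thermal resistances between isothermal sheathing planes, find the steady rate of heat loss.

Sheathing layers in series; stud and cavity paths in parallel between them.
R_inner = 0.016/(0.183×11.7) = 0.007473 K/W
R_stud  = 0.16/(0.137×0.18×11.7) = 0.5546 K/W
R_cav   = 0.16/(0.0363×0.82×11.7) = 0.4594 K/W
1/R_core = 1/R_stud + 1/R_cav → R_core = 0.2513 K/W
R_outer = 0.019/(0.197×11.7) = 0.008243 K/W
R_total = 0.267 K/W
Q = ΔT/R_total = 16/0.267

Q ≈ 59.9 W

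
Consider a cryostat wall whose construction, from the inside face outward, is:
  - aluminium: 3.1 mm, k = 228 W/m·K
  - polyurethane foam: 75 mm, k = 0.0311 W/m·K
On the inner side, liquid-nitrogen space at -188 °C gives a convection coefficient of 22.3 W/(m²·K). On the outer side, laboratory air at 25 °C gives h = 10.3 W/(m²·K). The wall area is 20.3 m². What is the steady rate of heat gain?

Using the resistance-network approach (series):
R_inner film = 1/(h_i·A) = 1/(22.3×20.3) = 0.002209 K/W
R_aluminium = L/(kA) = 0.0031/(228×20.3) = 6.698×10^-7 K/W
R_polyurethane foam = L/(kA) = 0.075/(0.0311×20.3) = 0.1188 K/W
R_outer film = 1/(h_o·A) = 1/(10.3×20.3) = 0.004783 K/W
R_total = 0.1258 K/W
Q = ΔT / R_total = 213 / 0.1258

Q ≈ 1690 W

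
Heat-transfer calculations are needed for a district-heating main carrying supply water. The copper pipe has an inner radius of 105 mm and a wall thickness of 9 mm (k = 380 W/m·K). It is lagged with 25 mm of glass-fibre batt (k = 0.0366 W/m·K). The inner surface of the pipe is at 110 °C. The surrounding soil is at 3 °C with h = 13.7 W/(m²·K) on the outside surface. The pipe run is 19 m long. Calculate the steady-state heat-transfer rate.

Radial resistances (cylindrical: R_cond = ln(r_o/r_i)/(2πkL), R_conv = 1/(h·2πrL)):
R_copper pipe wall = ln(114/105)/(2π×380×19) = 1.813×10^-6 K/W
R_glass-fibre batt = ln(139/114)/(2π×0.0366×19) = 0.04538 K/W
R_outer film = 1/(h_o·2πr_oL) = 1/(13.7×2π×0.139×19) = 0.004399 K/W
R_total = 0.04978 K/W
Q = ΔT/R_total = 107/0.04978

Q ≈ 2150 W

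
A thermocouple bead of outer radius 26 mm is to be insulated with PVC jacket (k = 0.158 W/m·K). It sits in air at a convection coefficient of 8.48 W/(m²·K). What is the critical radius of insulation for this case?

r_cr ≈ 37.3 mm

For a sphere r_cr = 2k/h = 2×0.158/8.48
r_cr = 37.3 mm; since the bare radius (26 mm) is below r_cr, adding a thin layer of insulation will *increase* heat loss.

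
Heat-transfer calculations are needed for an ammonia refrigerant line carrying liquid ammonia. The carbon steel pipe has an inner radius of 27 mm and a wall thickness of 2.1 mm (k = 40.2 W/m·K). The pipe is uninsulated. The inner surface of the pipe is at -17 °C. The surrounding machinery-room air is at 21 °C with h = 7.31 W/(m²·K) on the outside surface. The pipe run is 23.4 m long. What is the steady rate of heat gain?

Per-layer cylindrical resistances, series-summed:
R_carbon steel pipe wall = ln(29.1/27)/(2π×40.2×23.4) = 1.267×10^-5 K/W
R_outer film = 1/(h_o·2πr_oL) = 1/(7.31×2π×0.0291×23.4) = 0.03197 K/W
R_total = 0.03199 K/W
Q = ΔT/R_total = 38/0.03199

Q ≈ 1190 W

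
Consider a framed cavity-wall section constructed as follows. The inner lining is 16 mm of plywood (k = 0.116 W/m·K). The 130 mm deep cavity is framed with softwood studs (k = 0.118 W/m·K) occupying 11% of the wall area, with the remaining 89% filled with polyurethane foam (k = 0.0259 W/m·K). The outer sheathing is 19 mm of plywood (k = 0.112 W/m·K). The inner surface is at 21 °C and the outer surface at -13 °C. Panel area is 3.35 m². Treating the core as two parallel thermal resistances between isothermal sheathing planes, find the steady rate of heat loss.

Sheathing layers in series; stud and cavity paths in parallel between them.
R_inner = 0.016/(0.116×3.35) = 0.04117 K/W
R_stud  = 0.13/(0.118×0.11×3.35) = 2.99 K/W
R_cav   = 0.13/(0.0259×0.89×3.35) = 1.683 K/W
1/R_core = 1/R_stud + 1/R_cav → R_core = 1.077 K/W
R_outer = 0.019/(0.112×3.35) = 0.05064 K/W
R_total = 1.169 K/W
Q = ΔT/R_total = 34/1.169

Q ≈ 29.1 W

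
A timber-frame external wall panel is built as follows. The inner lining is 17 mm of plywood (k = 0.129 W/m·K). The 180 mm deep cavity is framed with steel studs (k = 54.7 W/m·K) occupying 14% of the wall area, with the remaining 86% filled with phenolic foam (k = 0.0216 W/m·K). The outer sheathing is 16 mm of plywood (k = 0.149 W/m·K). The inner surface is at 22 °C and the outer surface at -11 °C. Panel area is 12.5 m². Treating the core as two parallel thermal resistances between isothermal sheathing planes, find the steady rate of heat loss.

Sheathing layers in series; stud and cavity paths in parallel between them.
R_inner = 0.017/(0.129×12.5) = 0.01054 K/W
R_stud  = 0.18/(54.7×0.14×12.5) = 0.00188 K/W
R_cav   = 0.18/(0.0216×0.86×12.5) = 0.7752 K/W
1/R_core = 1/R_stud + 1/R_cav → R_core = 0.001876 K/W
R_outer = 0.016/(0.149×12.5) = 0.008591 K/W
R_total = 0.02101 K/W
Q = ΔT/R_total = 33/0.02101

Q ≈ 1570 W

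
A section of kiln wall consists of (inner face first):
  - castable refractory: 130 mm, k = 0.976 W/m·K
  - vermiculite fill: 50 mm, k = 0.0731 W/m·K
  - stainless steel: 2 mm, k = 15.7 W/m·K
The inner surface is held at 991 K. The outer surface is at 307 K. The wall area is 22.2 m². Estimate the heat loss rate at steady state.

Model the wall as resistances in series:
R_castable refractory = L/(kA) = 0.13/(0.976×22.2) = 0.006 K/W
R_vermiculite fill = L/(kA) = 0.05/(0.0731×22.2) = 0.03081 K/W
R_stainless steel = L/(kA) = 0.002/(15.7×22.2) = 5.738×10^-6 K/W
R_total = 0.03682 K/W
Q = ΔT / R_total = 684 / 0.03682

Q ≈ 18600 W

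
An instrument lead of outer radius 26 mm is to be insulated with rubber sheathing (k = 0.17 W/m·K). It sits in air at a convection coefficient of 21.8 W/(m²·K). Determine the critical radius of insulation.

For a cylinder r_cr = k/h = 0.17/21.8
r_cr = 7.8 mm; since the bare radius (26 mm) is above r_cr, any added insulation will reduce heat loss.

r_cr ≈ 7.8 mm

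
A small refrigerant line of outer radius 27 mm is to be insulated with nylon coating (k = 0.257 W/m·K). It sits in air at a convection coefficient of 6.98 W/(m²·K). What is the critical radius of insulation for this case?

For a cylinder r_cr = k/h = 0.257/6.98
r_cr = 36.8 mm; since the bare radius (27 mm) is below r_cr, adding a thin layer of insulation will *increase* heat loss.

r_cr ≈ 36.8 mm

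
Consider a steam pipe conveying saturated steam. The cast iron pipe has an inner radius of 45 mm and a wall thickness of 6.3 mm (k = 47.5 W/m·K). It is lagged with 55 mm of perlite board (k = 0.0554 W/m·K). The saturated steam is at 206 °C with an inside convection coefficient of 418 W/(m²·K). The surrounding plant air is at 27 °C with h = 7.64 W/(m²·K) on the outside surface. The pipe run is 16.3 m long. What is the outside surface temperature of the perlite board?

T ≈ 42.3 °C

Per-layer cylindrical resistances, series-summed:
R_inner film = 1/(h_i·2πr₁L) = 1/(418×2π×0.045×16.3) = 5.191×10^-4 K/W
R_cast iron pipe wall = ln(51.3/45)/(2π×47.5×16.3) = 2.693×10^-5 K/W
R_perlite board = ln(106.3/51.3)/(2π×0.0554×16.3) = 0.1284 K/W
R_outer film = 1/(h_o·2πr_oL) = 1/(7.64×2π×0.1063×16.3) = 0.01202 K/W
R_total = 0.141 K/W
Q = ΔT/R_total = 179/0.141
Q = 1270 W
T_interface = T_inner − Q·ΣR(inner→interface) = 206 − 1270×0.129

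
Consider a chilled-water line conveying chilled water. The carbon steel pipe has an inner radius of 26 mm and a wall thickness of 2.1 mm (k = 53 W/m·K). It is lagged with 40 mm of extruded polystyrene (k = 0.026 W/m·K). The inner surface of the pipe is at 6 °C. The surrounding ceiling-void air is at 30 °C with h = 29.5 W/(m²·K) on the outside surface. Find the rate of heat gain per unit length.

q′ ≈ 4.37 W/m

For a radial system each layer contributes R = ln(r_out/r_in)/(2πkL); films add R = 1/(hA).
R_carbon steel pipe wall = ln(28.1/26)/(2π×53×1) = 2.332×10^-4 K/W
R_extruded polystyrene = ln(68.1/28.1)/(2π×0.026×1) = 5.419 K/W
R_outer film = 1/(h_o·2πr_oL) = 1/(29.5×2π×0.0681×1) = 0.07922 K/W
R_total = 5.498 K/W
Q = ΔT/R_total = 24/5.498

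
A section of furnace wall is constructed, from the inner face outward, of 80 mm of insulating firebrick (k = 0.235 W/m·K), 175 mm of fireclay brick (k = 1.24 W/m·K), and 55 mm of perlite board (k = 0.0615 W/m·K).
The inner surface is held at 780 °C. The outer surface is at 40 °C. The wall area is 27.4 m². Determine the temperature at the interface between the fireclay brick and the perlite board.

Model the wall as resistances in series:
R_insulating firebrick = L/(kA) = 0.08/(0.235×27.4) = 0.01242 K/W
R_fireclay brick = L/(kA) = 0.175/(1.24×27.4) = 0.005151 K/W
R_perlite board = L/(kA) = 0.055/(0.0615×27.4) = 0.03264 K/W
R_total = 0.05021 K/W;  Q = ΔT/R_total = 740/0.05021 = 14740 W
T_interface = T_inner − Q·ΣR(inner→interface) = 780 − 14700×0.01757

T ≈ 521 °C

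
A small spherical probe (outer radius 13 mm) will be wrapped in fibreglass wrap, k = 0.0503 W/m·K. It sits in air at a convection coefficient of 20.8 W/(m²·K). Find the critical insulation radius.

r_cr ≈ 4.84 mm

For a sphere r_cr = 2k/h = 2×0.0503/20.8
r_cr = 4.84 mm; since the bare radius (13 mm) is above r_cr, any added insulation will reduce heat loss.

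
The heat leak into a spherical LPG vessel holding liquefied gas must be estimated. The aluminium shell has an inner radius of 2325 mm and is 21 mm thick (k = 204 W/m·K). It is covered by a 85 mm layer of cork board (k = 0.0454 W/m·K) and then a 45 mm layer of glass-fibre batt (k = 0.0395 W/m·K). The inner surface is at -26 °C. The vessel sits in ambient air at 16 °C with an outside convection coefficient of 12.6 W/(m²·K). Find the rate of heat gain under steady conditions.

Q ≈ 995 W

Each spherical layer contributes R = (1/r_i − 1/r_o)/(4πk):
R_aluminium shell = (1/2.325 − 1/2.346)/(4π×204) = 1.502×10^-6 K/W
R_cork board = (1/2.346 − 1/2.431)/(4π×0.0454) = 0.02612 K/W
R_glass-fibre batt = (1/2.431 − 1/2.476)/(4π×0.0395) = 0.01506 K/W
R_outer film = 1/(h·4πr_o²) = 1/(12.6×4π×2.476²) = 0.00103 K/W
R_total = 0.04222 K/W
Q = ΔT/R_total = 42/0.04222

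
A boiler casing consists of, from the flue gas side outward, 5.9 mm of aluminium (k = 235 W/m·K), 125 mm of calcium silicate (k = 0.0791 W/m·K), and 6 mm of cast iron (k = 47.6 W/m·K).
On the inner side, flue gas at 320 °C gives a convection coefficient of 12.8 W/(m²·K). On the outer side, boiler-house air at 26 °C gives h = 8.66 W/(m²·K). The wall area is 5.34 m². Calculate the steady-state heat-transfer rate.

Q ≈ 885 W

Model the wall as resistances in series:
R_inner film = 1/(h_i·A) = 1/(12.8×5.34) = 0.01463 K/W
R_aluminium = L/(kA) = 0.0059/(235×5.34) = 4.702×10^-6 K/W
R_calcium silicate = L/(kA) = 0.125/(0.0791×5.34) = 0.2959 K/W
R_cast iron = L/(kA) = 0.006/(47.6×5.34) = 2.36×10^-5 K/W
R_outer film = 1/(h_o·A) = 1/(8.66×5.34) = 0.02162 K/W
R_total = 0.3322 K/W
Q = ΔT / R_total = 294 / 0.3322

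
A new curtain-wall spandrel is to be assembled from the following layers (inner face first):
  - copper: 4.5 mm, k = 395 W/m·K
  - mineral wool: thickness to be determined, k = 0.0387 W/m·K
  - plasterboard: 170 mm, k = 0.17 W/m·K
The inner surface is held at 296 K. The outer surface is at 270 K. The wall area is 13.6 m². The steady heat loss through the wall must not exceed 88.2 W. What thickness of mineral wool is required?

Treating each layer as a thermal resistance in series:
R_copper = L/(kA) = 0.0045/(395×13.6) = 8.377×10^-7 K/W
R_plasterboard = L/(kA) = 0.17/(0.17×13.6) = 0.07353 K/W
Sum of the known resistances R_other = 0.07353 K/W
Required total resistance R_tot = ΔT/Q_allow = 26/88.2 = 0.2948 K/W
R_mineral wool = R_tot − R_other = 0.2213 K/W
L = R·k·A = 0.2213×0.0387×13.6

L ≈ 116 mm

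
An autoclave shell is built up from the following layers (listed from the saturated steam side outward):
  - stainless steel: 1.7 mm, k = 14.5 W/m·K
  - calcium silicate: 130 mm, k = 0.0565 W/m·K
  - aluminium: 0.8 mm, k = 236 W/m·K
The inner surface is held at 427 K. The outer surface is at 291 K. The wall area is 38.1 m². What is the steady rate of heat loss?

Using the resistance-network approach (series):
R_stainless steel = L/(kA) = 0.0017/(14.5×38.1) = 3.077×10^-6 K/W
R_calcium silicate = L/(kA) = 0.13/(0.0565×38.1) = 0.06039 K/W
R_aluminium = L/(kA) = 0.0008/(236×38.1) = 8.897×10^-8 K/W
R_total = 0.06039 K/W
Q = ΔT / R_total = 136 / 0.06039

Q ≈ 2250 W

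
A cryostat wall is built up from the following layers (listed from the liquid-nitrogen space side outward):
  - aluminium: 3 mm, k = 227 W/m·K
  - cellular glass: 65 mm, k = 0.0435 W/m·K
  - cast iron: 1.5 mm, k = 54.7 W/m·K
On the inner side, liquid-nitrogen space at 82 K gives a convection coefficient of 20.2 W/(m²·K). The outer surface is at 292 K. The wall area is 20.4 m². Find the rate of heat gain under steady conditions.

Q ≈ 2770 W

Thermal resistances in series:
R_inner film = 1/(h_i·A) = 1/(20.2×20.4) = 0.002427 K/W
R_aluminium = L/(kA) = 0.003/(227×20.4) = 6.478×10^-7 K/W
R_cellular glass = L/(kA) = 0.065/(0.0435×20.4) = 0.07325 K/W
R_cast iron = L/(kA) = 0.0015/(54.7×20.4) = 1.344×10^-6 K/W
R_total = 0.07568 K/W
Q = ΔT / R_total = 210 / 0.07568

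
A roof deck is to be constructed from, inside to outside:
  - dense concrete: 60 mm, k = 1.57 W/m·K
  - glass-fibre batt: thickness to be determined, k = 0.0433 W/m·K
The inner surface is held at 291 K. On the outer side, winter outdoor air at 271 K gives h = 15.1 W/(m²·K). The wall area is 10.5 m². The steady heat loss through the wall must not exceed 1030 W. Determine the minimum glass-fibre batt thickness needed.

L ≈ 4.31 mm

Using the resistance-network approach (series):
R_dense concrete = L/(kA) = 0.06/(1.57×10.5) = 0.00364 K/W
R_outer film = 1/(h_o·A) = 1/(15.1×10.5) = 0.006307 K/W
Sum of the known resistances R_other = 0.009947 K/W
Required total resistance R_tot = ΔT/Q_allow = 20/1030 = 0.01942 K/W
R_glass-fibre batt = R_tot − R_other = 0.009471 K/W
L = R·k·A = 0.009471×0.0433×10.5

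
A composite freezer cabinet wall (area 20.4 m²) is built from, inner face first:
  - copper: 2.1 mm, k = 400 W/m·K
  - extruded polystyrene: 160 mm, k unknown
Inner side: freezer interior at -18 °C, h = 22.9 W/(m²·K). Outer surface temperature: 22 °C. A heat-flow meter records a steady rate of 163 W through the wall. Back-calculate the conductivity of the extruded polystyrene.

Using the resistance-network approach (series):
R_inner film = 1/(h_i·A) = 1/(22.9×20.4) = 0.002141 K/W
R_copper = L/(kA) = 0.0021/(400×20.4) = 2.574×10^-7 K/W
Sum of known resistances R_other = 0.002141 K/W
Total R = ΔT/Q = 40/163 = 0.2454 K/W
R_extruded polystyrene = R_total − R_other = 0.2433 K/W
k = L/(R·A) = 0.16/(0.2433×20.4)

k ≈ 0.0322 W/(m·K)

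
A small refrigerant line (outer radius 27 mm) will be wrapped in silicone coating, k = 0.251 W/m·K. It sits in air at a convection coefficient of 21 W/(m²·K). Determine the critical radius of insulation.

For a cylinder r_cr = k/h = 0.251/21
r_cr = 12 mm; since the bare radius (27 mm) is above r_cr, any added insulation will reduce heat loss.

r_cr ≈ 12 mm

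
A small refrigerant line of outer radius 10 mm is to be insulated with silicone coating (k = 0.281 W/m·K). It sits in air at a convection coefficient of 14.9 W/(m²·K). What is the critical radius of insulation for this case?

r_cr ≈ 18.9 mm

For a cylinder r_cr = k/h = 0.281/14.9
r_cr = 18.9 mm; since the bare radius (10 mm) is below r_cr, adding a thin layer of insulation will *increase* heat loss.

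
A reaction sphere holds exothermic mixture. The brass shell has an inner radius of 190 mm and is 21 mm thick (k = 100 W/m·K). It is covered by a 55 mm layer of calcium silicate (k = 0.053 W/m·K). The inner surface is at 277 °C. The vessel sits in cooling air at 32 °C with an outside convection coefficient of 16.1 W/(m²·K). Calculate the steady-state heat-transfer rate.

Radial (spherical) resistances in series:
R_brass shell = (1/0.19 − 1/0.211)/(4π×100) = 4.168×10^-4 K/W
R_calcium silicate = (1/0.211 − 1/0.266)/(4π×0.053) = 1.471 K/W
R_outer film = 1/(h·4πr_o²) = 1/(16.1×4π×0.266²) = 0.06986 K/W
R_total = 1.542 K/W
Q = ΔT/R_total = 245/1.542

Q ≈ 159 W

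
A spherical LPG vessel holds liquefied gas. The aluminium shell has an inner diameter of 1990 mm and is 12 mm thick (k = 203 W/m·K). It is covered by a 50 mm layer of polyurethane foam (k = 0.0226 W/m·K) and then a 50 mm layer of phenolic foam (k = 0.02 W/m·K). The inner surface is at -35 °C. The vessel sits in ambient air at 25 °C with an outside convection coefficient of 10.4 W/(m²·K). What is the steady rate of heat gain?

Q ≈ 176 W

Spherical conduction: R = (1/r_in − 1/r_out)/(4πk) per layer; series-sum.
R_aluminium shell = (1/0.995 − 1/1.007)/(4π×203) = 4.695×10^-6 K/W
R_polyurethane foam = (1/1.007 − 1/1.057)/(4π×0.0226) = 0.1654 K/W
R_phenolic foam = (1/1.057 − 1/1.107)/(4π×0.02) = 0.17 K/W
R_outer film = 1/(h·4πr_o²) = 1/(10.4×4π×1.107²) = 0.006244 K/W
R_total = 0.3417 K/W
Q = ΔT/R_total = 60/0.3417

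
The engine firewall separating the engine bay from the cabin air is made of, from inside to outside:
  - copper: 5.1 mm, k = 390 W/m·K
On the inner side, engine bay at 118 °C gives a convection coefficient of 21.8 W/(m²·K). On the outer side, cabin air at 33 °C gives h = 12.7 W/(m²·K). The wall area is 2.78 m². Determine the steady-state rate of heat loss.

Series thermal resistances:
R_inner film = 1/(h_i·A) = 1/(21.8×2.78) = 0.0165 K/W
R_copper = L/(kA) = 0.0051/(390×2.78) = 4.704×10^-6 K/W
R_outer film = 1/(h_o·A) = 1/(12.7×2.78) = 0.02832 K/W
R_total = 0.04483 K/W
Q = ΔT / R_total = 85 / 0.04483

Q ≈ 1900 W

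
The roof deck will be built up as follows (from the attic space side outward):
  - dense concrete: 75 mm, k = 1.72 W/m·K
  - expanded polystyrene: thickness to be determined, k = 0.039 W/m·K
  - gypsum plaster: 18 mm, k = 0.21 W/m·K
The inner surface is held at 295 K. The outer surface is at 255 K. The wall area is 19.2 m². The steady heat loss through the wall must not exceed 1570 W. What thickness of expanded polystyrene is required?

Using the resistance-network approach (series):
R_dense concrete = L/(kA) = 0.075/(1.72×19.2) = 0.002271 K/W
R_gypsum plaster = L/(kA) = 0.018/(0.21×19.2) = 0.004464 K/W
Sum of the known resistances R_other = 0.006735 K/W
Required total resistance R_tot = ΔT/Q_allow = 40/1570 = 0.02548 K/W
R_expanded polystyrene = R_tot − R_other = 0.01874 K/W
L = R·k·A = 0.01874×0.039×19.2

L ≈ 14 mm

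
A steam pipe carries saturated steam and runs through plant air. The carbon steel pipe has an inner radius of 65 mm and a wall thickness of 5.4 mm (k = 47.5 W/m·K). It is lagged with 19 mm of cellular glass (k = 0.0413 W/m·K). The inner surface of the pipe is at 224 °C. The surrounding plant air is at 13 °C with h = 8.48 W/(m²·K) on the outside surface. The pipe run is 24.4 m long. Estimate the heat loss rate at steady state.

Q ≈ 4550 W

Per-layer cylindrical resistances, series-summed:
R_carbon steel pipe wall = ln(70.4/65)/(2π×47.5×24.4) = 1.096×10^-5 K/W
R_cellular glass = ln(89.4/70.4)/(2π×0.0413×24.4) = 0.03774 K/W
R_outer film = 1/(h_o·2πr_oL) = 1/(8.48×2π×0.0894×24.4) = 0.008604 K/W
R_total = 0.04635 K/W
Q = ΔT/R_total = 211/0.04635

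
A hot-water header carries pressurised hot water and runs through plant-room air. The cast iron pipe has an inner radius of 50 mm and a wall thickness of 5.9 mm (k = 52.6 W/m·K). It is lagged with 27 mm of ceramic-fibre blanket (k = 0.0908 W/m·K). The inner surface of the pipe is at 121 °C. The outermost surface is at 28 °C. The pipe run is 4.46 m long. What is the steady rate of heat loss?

Q ≈ 600 W

Per-layer cylindrical resistances, series-summed:
R_cast iron pipe wall = ln(55.9/50)/(2π×52.6×4.46) = 7.567×10^-5 K/W
R_ceramic-fibre blanket = ln(82.9/55.9)/(2π×0.0908×4.46) = 0.1549 K/W
R_total = 0.1549 K/W
Q = ΔT/R_total = 93/0.1549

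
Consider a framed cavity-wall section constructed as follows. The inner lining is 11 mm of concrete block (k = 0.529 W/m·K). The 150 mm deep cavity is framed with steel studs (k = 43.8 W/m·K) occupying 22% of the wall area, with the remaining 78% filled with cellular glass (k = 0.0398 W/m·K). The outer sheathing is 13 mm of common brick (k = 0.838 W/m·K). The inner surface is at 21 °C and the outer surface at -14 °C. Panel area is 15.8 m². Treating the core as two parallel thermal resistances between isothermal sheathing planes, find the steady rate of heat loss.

Q ≈ 10700 W

Sheathing layers in series; stud and cavity paths in parallel between them.
R_inner = 0.011/(0.529×15.8) = 0.001316 K/W
R_stud  = 0.15/(43.8×0.22×15.8) = 9.852×10^-4 K/W
R_cav   = 0.15/(0.0398×0.78×15.8) = 0.3058 K/W
1/R_core = 1/R_stud + 1/R_cav → R_core = 9.821×10^-4 K/W
R_outer = 0.013/(0.838×15.8) = 9.818×10^-4 K/W
R_total = 0.00328 K/W
Q = ΔT/R_total = 35/0.00328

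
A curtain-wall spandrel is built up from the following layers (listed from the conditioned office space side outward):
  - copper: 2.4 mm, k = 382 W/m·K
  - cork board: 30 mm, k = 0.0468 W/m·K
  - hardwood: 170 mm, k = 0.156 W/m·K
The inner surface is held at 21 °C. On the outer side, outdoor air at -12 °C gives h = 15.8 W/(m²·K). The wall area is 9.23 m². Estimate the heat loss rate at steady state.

Q ≈ 170 W

Model the wall as resistances in series:
R_copper = L/(kA) = 0.0024/(382×9.23) = 6.807×10^-7 K/W
R_cork board = L/(kA) = 0.03/(0.0468×9.23) = 0.06945 K/W
R_hardwood = L/(kA) = 0.17/(0.156×9.23) = 0.1181 K/W
R_outer film = 1/(h_o·A) = 1/(15.8×9.23) = 0.006857 K/W
R_total = 0.1944 K/W
Q = ΔT / R_total = 33 / 0.1944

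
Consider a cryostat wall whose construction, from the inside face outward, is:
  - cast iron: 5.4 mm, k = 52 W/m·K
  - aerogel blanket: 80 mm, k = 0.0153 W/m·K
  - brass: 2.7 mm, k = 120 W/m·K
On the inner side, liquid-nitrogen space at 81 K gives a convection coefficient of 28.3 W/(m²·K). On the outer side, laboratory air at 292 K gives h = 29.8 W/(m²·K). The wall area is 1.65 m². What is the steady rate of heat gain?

Treating each layer as a thermal resistance in series:
R_inner film = 1/(h_i·A) = 1/(28.3×1.65) = 0.02142 K/W
R_cast iron = L/(kA) = 0.0054/(52×1.65) = 6.294×10^-5 K/W
R_aerogel blanket = L/(kA) = 0.08/(0.0153×1.65) = 3.169 K/W
R_brass = L/(kA) = 0.0027/(120×1.65) = 1.364×10^-5 K/W
R_outer film = 1/(h_o·A) = 1/(29.8×1.65) = 0.02034 K/W
R_total = 3.211 K/W
Q = ΔT / R_total = 211 / 3.211

Q ≈ 65.7 W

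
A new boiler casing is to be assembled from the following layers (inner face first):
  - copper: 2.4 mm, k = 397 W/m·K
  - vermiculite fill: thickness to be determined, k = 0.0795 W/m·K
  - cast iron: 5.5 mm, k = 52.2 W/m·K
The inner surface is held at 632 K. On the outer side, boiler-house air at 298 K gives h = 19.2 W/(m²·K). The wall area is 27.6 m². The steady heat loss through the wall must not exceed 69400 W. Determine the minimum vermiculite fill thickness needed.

L ≈ 6.41 mm

Treating each layer as a thermal resistance in series:
R_copper = L/(kA) = 0.0024/(397×27.6) = 2.19×10^-7 K/W
R_cast iron = L/(kA) = 0.0055/(52.2×27.6) = 3.818×10^-6 K/W
R_outer film = 1/(h_o·A) = 1/(19.2×27.6) = 0.001887 K/W
Sum of the known resistances R_other = 0.001891 K/W
Required total resistance R_tot = ΔT/Q_allow = 334/69400 = 0.004813 K/W
R_vermiculite fill = R_tot − R_other = 0.002922 K/W
L = R·k·A = 0.002922×0.0795×27.6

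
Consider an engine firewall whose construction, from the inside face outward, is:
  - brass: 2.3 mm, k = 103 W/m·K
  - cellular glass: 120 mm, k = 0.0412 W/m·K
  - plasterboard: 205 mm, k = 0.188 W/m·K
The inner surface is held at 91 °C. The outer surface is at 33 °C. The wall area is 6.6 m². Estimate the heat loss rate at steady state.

Model the wall as resistances in series:
R_brass = L/(kA) = 0.0023/(103×6.6) = 3.383×10^-6 K/W
R_cellular glass = L/(kA) = 0.12/(0.0412×6.6) = 0.4413 K/W
R_plasterboard = L/(kA) = 0.205/(0.188×6.6) = 0.1652 K/W
R_total = 0.6065 K/W
Q = ΔT / R_total = 58 / 0.6065

Q ≈ 95.6 W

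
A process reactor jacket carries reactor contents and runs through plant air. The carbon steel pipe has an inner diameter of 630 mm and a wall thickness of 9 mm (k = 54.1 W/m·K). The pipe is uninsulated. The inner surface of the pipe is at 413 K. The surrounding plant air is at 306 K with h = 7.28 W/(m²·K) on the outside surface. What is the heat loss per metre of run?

Per-layer cylindrical resistances, series-summed:
R_carbon steel pipe wall = ln(324/315)/(2π×54.1×1) = 8.287×10^-5 K/W
R_outer film = 1/(h_o·2πr_oL) = 1/(7.28×2π×0.324×1) = 0.06748 K/W
R_total = 0.06756 K/W
Q = ΔT/R_total = 107/0.06756

q′ ≈ 1580 W/m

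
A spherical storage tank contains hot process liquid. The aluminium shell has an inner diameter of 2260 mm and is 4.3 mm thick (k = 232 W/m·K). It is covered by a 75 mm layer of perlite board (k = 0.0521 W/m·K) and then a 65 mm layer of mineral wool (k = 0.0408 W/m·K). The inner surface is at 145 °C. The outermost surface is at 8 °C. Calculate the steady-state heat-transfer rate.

Spherical conduction: R = (1/r_in − 1/r_out)/(4πk) per layer; series-sum.
R_aluminium shell = (1/1.13 − 1/1.1343)/(4π×232) = 1.151×10^-6 K/W
R_perlite board = (1/1.1343 − 1/1.2093)/(4π×0.0521) = 0.08351 K/W
R_mineral wool = (1/1.2093 − 1/1.2743)/(4π×0.0408) = 0.08227 K/W
R_total = 0.1658 K/W
Q = ΔT/R_total = 137/0.1658

Q ≈ 826 W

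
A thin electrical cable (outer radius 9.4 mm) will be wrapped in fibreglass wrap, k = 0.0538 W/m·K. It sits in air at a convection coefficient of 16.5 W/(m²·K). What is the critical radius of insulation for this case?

For a cylinder r_cr = k/h = 0.0538/16.5
r_cr = 3.26 mm; since the bare radius (9.4 mm) is above r_cr, any added insulation will reduce heat loss.

r_cr ≈ 3.26 mm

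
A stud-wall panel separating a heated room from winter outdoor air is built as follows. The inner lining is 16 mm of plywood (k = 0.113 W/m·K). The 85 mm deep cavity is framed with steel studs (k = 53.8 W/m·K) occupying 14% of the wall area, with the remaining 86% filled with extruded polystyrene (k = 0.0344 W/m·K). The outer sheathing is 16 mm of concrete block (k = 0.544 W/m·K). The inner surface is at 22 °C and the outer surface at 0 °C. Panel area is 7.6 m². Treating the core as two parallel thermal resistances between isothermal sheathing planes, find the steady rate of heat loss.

Sheathing layers in series; stud and cavity paths in parallel between them.
R_inner = 0.016/(0.113×7.6) = 0.01863 K/W
R_stud  = 0.085/(53.8×0.14×7.6) = 0.001485 K/W
R_cav   = 0.085/(0.0344×0.86×7.6) = 0.378 K/W
1/R_core = 1/R_stud + 1/R_cav → R_core = 0.001479 K/W
R_outer = 0.016/(0.544×7.6) = 0.00387 K/W
R_total = 0.02398 K/W
Q = ΔT/R_total = 22/0.02398

Q ≈ 917 W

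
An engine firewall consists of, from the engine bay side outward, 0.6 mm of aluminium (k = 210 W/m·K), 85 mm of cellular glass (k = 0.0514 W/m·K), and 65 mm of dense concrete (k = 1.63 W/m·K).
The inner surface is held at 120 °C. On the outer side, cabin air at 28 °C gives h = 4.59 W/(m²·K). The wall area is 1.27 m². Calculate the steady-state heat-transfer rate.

Treating each layer as a thermal resistance in series:
R_aluminium = L/(kA) = 0.0006/(210×1.27) = 2.25×10^-6 K/W
R_cellular glass = L/(kA) = 0.085/(0.0514×1.27) = 1.302 K/W
R_dense concrete = L/(kA) = 0.065/(1.63×1.27) = 0.0314 K/W
R_outer film = 1/(h_o·A) = 1/(4.59×1.27) = 0.1715 K/W
R_total = 1.505 K/W
Q = ΔT / R_total = 92 / 1.505

Q ≈ 61.1 W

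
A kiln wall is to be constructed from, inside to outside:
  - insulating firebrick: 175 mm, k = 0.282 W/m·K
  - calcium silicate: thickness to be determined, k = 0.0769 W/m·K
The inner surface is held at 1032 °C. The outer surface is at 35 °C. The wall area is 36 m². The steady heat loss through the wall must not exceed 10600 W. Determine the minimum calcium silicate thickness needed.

L ≈ 213 mm

Series thermal resistances:
R_insulating firebrick = L/(kA) = 0.175/(0.282×36) = 0.01724 K/W
Sum of the known resistances R_other = 0.01724 K/W
Required total resistance R_tot = ΔT/Q_allow = 997/10600 = 0.09406 K/W
R_calcium silicate = R_tot − R_other = 0.07682 K/W
L = R·k·A = 0.07682×0.0769×36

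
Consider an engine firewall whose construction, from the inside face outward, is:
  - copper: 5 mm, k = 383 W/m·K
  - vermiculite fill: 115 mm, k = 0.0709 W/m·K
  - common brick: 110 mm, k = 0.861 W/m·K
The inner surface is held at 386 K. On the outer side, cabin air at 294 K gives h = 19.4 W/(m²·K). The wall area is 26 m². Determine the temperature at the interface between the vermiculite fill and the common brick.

Thermal resistances in series:
R_copper = L/(kA) = 0.005/(383×26) = 5.021×10^-7 K/W
R_vermiculite fill = L/(kA) = 0.115/(0.0709×26) = 0.06238 K/W
R_common brick = L/(kA) = 0.11/(0.861×26) = 0.004914 K/W
R_outer film = 1/(h_o·A) = 1/(19.4×26) = 0.001983 K/W
R_total = 0.06928 K/W;  Q = ΔT/R_total = 92/0.06928 = 1328 W
T_interface = T_inner − Q·ΣR(inner→interface) = 386 − 1330×0.06239

T ≈ 303 K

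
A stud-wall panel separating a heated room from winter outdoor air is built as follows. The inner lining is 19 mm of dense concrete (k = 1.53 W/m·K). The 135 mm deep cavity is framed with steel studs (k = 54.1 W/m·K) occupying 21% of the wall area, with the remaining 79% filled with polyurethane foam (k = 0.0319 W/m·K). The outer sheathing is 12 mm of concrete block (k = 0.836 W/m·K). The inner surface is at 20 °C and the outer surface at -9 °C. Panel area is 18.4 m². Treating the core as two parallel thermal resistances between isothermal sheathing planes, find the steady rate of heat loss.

Sheathing layers in series; stud and cavity paths in parallel between them.
R_inner = 0.019/(1.53×18.4) = 6.749×10^-4 K/W
R_stud  = 0.135/(54.1×0.21×18.4) = 6.458×10^-4 K/W
R_cav   = 0.135/(0.0319×0.79×18.4) = 0.2911 K/W
1/R_core = 1/R_stud + 1/R_cav → R_core = 6.444×10^-4 K/W
R_outer = 0.012/(0.836×18.4) = 7.801×10^-4 K/W
R_total = 0.002099 K/W
Q = ΔT/R_total = 29/0.002099

Q ≈ 13800 W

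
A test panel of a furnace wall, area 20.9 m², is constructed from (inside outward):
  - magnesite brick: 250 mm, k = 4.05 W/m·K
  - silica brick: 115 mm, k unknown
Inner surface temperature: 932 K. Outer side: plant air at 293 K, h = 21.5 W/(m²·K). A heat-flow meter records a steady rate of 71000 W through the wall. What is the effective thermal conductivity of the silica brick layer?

Model the wall as resistances in series:
R_magnesite brick = L/(kA) = 0.25/(4.05×20.9) = 0.002954 K/W
R_outer film = 1/(h_o·A) = 1/(21.5×20.9) = 0.002225 K/W
Sum of known resistances R_other = 0.005179 K/W
Total R = ΔT/Q = 639/71000 = 0.009 K/W
R_silica brick = R_total − R_other = 0.003821 K/W
k = L/(R·A) = 0.115/(0.003821×20.9)

k ≈ 1.44 W/(m·K)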